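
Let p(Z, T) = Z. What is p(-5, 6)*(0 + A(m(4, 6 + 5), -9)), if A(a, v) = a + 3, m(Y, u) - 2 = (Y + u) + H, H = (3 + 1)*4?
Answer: -180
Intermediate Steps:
H = 16 (H = 4*4 = 16)
m(Y, u) = 18 + Y + u (m(Y, u) = 2 + ((Y + u) + 16) = 2 + (16 + Y + u) = 18 + Y + u)
A(a, v) = 3 + a
p(-5, 6)*(0 + A(m(4, 6 + 5), -9)) = -5*(0 + (3 + (18 + 4 + (6 + 5)))) = -5*(0 + (3 + (18 + 4 + 11))) = -5*(0 + (3 + 33)) = -5*(0 + 36) = -5*36 = -180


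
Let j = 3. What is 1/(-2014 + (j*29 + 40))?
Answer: -1/1887 ≈ -0.00052994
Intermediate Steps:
1/(-2014 + (j*29 + 40)) = 1/(-2014 + (3*29 + 40)) = 1/(-2014 + (87 + 40)) = 1/(-2014 + 127) = 1/(-1887) = -1/1887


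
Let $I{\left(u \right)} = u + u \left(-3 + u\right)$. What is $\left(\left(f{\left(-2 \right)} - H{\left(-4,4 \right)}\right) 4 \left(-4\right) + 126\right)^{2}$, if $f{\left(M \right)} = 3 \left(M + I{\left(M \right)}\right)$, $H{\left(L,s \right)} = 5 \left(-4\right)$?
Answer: $232324$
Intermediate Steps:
$H{\left(L,s \right)} = -20$
$f{\left(M \right)} = 3 M + 3 M \left(-2 + M\right)$ ($f{\left(M \right)} = 3 \left(M + M \left(-2 + M\right)\right) = 3 M + 3 M \left(-2 + M\right)$)
$\left(\left(f{\left(-2 \right)} - H{\left(-4,4 \right)}\right) 4 \left(-4\right) + 126\right)^{2} = \left(\left(3 \left(-2\right) \left(-1 - 2\right) - -20\right) 4 \left(-4\right) + 126\right)^{2} = \left(\left(3 \left(-2\right) \left(-3\right) + 20\right) 4 \left(-4\right) + 126\right)^{2} = \left(\left(18 + 20\right) 4 \left(-4\right) + 126\right)^{2} = \left(38 \cdot 4 \left(-4\right) + 126\right)^{2} = \left(152 \left(-4\right) + 126\right)^{2} = \left(-608 + 126\right)^{2} = \left(-482\right)^{2} = 232324$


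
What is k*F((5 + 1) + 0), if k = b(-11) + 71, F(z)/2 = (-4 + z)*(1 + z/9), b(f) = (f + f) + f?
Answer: 760/3 ≈ 253.33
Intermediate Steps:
b(f) = 3*f (b(f) = 2*f + f = 3*f)
F(z) = 2*(1 + z/9)*(-4 + z) (F(z) = 2*((-4 + z)*(1 + z/9)) = 2*((1 + z/9)*(-4 + z)) = 2*(1 + z/9)*(-4 + z))
k = 38 (k = 3*(-11) + 71 = -33 + 71 = 38)
k*F((5 + 1) + 0) = 38*(-8 + 2*((5 + 1) + 0)**2/9 + 10*((5 + 1) + 0)/9) = 38*(-8 + 2*(6 + 0)**2/9 + 10*(6 + 0)/9) = 38*(-8 + (2/9)*6**2 + (10/9)*6) = 38*(-8 + (2/9)*36 + 20/3) = 38*(-8 + 8 + 20/3) = 38*(20/3) = 760/3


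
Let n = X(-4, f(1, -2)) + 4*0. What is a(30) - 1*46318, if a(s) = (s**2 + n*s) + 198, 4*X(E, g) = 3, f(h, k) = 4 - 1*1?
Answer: -90395/2 ≈ -45198.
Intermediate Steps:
f(h, k) = 3 (f(h, k) = 4 - 1 = 3)
X(E, g) = 3/4 (X(E, g) = (1/4)*3 = 3/4)
n = 3/4 (n = 3/4 + 4*0 = 3/4 + 0 = 3/4 ≈ 0.75000)
a(s) = 198 + s**2 + 3*s/4 (a(s) = (s**2 + 3*s/4) + 198 = 198 + s**2 + 3*s/4)
a(30) - 1*46318 = (198 + 30**2 + (3/4)*30) - 1*46318 = (198 + 900 + 45/2) - 46318 = 2241/2 - 46318 = -90395/2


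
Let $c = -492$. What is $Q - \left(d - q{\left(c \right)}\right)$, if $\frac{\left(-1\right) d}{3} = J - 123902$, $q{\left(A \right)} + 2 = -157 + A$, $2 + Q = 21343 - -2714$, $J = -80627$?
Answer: $-590183$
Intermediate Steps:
$Q = 24055$ ($Q = -2 + \left(21343 - -2714\right) = -2 + \left(21343 + 2714\right) = -2 + 24057 = 24055$)
$q{\left(A \right)} = -159 + A$ ($q{\left(A \right)} = -2 + \left(-157 + A\right) = -159 + A$)
$d = 613587$ ($d = - 3 \left(-80627 - 123902\right) = \left(-3\right) \left(-204529\right) = 613587$)
$Q - \left(d - q{\left(c \right)}\right) = 24055 - \left(613587 - \left(-159 - 492\right)\right) = 24055 - \left(613587 - -651\right) = 24055 - \left(613587 + 651\right) = 24055 - 614238 = -590183$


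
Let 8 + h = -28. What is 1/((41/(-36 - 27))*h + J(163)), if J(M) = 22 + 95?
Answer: 7/983 ≈ 0.0071211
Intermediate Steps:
h = -36 (h = -8 - 28 = -36)
J(M) = 117
1/((41/(-36 - 27))*h + J(163)) = 1/((41/(-36 - 27))*(-36) + 117) = 1/((41/(-63))*(-36) + 117) = 1/((41*(-1/63))*(-36) + 117) = 1/(-41/63*(-36) + 117) = 1/(164/7 + 117) = 1/(983/7) = 7/983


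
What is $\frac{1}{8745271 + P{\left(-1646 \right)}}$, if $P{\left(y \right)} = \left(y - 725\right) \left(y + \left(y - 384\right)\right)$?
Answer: $\frac{1}{17461067} \approx 5.727 \cdot 10^{-8}$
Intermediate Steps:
$P{\left(y \right)} = \left(-725 + y\right) \left(-384 + 2 y\right)$ ($P{\left(y \right)} = \left(-725 + y\right) \left(y + \left(y - 384\right)\right) = \left(-725 + y\right) \left(y + \left(-384 + y\right)\right) = \left(-725 + y\right) \left(-384 + 2 y\right)$)
$\frac{1}{8745271 + P{\left(-1646 \right)}} = \frac{1}{8745271 + \left(278400 - -3018764 + 2 \left(-1646\right)^{2}\right)} = \frac{1}{8745271 + \left(278400 + 3018764 + 2 \cdot 2709316\right)} = \frac{1}{8745271 + \left(278400 + 3018764 + 5418632\right)} = \frac{1}{8745271 + 8715796} = \frac{1}{17461067}$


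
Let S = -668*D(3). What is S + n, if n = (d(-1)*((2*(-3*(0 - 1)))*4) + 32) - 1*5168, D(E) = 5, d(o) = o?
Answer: -8500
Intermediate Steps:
n = -5160 (n = (-2*(-3*(0 - 1))*4 + 32) - 1*5168 = (-2*(-3*(-1))*4 + 32) - 5168 = (-2*3*4 + 32) - 5168 = (-6*4 + 32) - 5168 = (-1*24 + 32) - 5168 = (-24 + 32) - 5168 = 8 - 5168 = -5160)
S = -3340 (S = -668*5 = -3340)
S + n = -3340 - 5160 = -8500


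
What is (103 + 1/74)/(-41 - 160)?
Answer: -2541/4958 ≈ -0.51250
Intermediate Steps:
(103 + 1/74)/(-41 - 160) = (103 + 1/74)/(-201) = (7623/74)*(-1/201) = -2541/4958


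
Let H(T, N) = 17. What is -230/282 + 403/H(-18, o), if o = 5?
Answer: 54868/2397 ≈ 22.890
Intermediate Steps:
-230/282 + 403/H(-18, o) = -230/282 + 403/17 = -230*1/282 + 403*(1/17) = -115/141 + 403/17 = 54868/2397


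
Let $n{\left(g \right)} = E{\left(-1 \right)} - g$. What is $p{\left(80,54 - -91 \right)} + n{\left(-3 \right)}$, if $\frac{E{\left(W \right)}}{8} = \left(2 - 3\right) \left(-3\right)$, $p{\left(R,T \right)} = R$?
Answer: $107$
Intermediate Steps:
$E{\left(W \right)} = 24$ ($E{\left(W \right)} = 8 \left(2 - 3\right) \left(-3\right) = 8 \left(\left(-1\right) \left(-3\right)\right) = 8 \cdot 3 = 24$)
$n{\left(g \right)} = 24 - g$
$p{\left(80,54 - -91 \right)} + n{\left(-3 \right)} = 80 + \left(24 - -3\right) = 80 + \left(24 + 3\right) = 80 + 27 = 107$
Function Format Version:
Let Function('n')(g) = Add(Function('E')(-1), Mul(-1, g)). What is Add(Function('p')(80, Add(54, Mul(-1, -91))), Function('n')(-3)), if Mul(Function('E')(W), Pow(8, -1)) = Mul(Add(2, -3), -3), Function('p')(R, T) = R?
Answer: 107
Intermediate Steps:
Function('E')(W) = 24 (Function('E')(W) = Mul(8, Mul(Add(2, -3), -3)) = Mul(8, Mul(-1, -3)) = Mul(8, 3) = 24)
Function('n')(g) = Add(24, Mul(-1, g))
Add(Function('p')(80, Add(54, Mul(-1, -91))), Function('n')(-3)) = Add(80, Add(24, Mul(-1, -3))) = Add(80, Add(24, 3)) = Add(80, 27) = 107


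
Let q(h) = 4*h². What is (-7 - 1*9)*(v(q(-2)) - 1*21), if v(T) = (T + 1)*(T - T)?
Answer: 336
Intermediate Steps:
v(T) = 0 (v(T) = (1 + T)*0 = 0)
(-7 - 1*9)*(v(q(-2)) - 1*21) = (-7 - 1*9)*(0 - 1*21) = (-7 - 9)*(0 - 21) = -16*(-21) = 336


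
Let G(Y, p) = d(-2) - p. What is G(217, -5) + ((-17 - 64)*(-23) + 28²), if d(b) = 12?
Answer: 2664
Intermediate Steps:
G(Y, p) = 12 - p
G(217, -5) + ((-17 - 64)*(-23) + 28²) = (12 - 1*(-5)) + ((-17 - 64)*(-23) + 28²) = (12 + 5) + (-81*(-23) + 784) = 17 + (1863 + 784) = 17 + 2647 = 2664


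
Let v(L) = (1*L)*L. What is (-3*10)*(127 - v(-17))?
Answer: 4860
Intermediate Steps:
v(L) = L² (v(L) = L*L = L²)
(-3*10)*(127 - v(-17)) = (-3*10)*(127 - 1*(-17)²) = -30*(127 - 1*289) = -30*(127 - 289) = -30*(-162) = 4860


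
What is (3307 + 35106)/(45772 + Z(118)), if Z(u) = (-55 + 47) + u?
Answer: 38413/45882 ≈ 0.83721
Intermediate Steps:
Z(u) = -8 + u
(3307 + 35106)/(45772 + Z(118)) = (3307 + 35106)/(45772 + (-8 + 118)) = 38413/(45772 + 110) = 38413/45882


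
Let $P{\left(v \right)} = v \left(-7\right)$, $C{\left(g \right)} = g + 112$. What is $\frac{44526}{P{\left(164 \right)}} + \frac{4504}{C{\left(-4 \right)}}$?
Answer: $\frac{1103}{378} \approx 2.918$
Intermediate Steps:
$C{\left(g \right)} = 112 + g$
$P{\left(v \right)} = - 7 v$
$\frac{44526}{P{\left(164 \right)}} + \frac{4504}{C{\left(-4 \right)}} = \frac{44526}{\left(-7\right) 164} + \frac{4504}{112 - 4} = \frac{44526}{-1148} + \frac{4504}{108} = 44526 \left(- \frac{1}{1148}\right) + 4504 \cdot \frac{1}{108} = - \frac{543}{14} + \frac{1126}{27} = \frac{1103}{378}$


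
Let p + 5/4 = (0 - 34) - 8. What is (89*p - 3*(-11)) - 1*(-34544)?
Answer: 122911/4 ≈ 30728.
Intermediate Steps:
p = -173/4 (p = -5/4 + ((0 - 34) - 8) = -5/4 + (-34 - 8) = -5/4 - 42 = -173/4 ≈ -43.250)
(89*p - 3*(-11)) - 1*(-34544) = (89*(-173/4) - 3*(-11)) - 1*(-34544) = (-15397/4 + 33) + 34544 = -15265/4 + 34544 = 122911/4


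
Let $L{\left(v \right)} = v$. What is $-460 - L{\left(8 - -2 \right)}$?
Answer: $-470$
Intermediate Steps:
$-460 - L{\left(8 - -2 \right)} = -460 - \left(8 - -2\right) = -460 - \left(8 + 2\right) = -460 - 10 = -470$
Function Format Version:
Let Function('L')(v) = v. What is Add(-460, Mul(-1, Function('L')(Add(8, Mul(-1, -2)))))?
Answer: -470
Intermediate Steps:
Add(-460, Mul(-1, Function('L')(Add(8, Mul(-1, -2))))) = Add(-460, Mul(-1, Add(8, Mul(-1, -2)))) = Add(-460, Mul(-1, Add(8, 2))) = Add(-460, Mul(-1, 10)) = Add(-460, -10) = -470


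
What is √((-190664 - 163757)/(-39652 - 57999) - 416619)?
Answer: 2*I*√993181651242437/97651 ≈ 645.46*I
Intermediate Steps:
√((-190664 - 163757)/(-39652 - 57999) - 416619) = √(-354421/(-97651) - 416619) = √(-354421*(-1/97651) - 416619) = √(354421/97651 - 416619) = √(-40682907548/97651) = 2*I*√993181651242437/97651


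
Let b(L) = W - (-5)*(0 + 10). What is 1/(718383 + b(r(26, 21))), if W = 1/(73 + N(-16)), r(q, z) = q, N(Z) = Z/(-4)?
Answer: 77/55319342 ≈ 1.3919e-6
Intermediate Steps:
N(Z) = -Z/4 (N(Z) = Z*(-1/4) = -Z/4)
W = 1/77 (W = 1/(73 - 1/4*(-16)) = 1/(73 + 4) = 1/77 ≈ 0.012987)
b(L) = 3851/77 (b(L) = 1/77 - (-5)*(0 + 10) = 1/77 - (-5)*10 = 1/77 - 1*(-50) = 1/77 + 50 = 3851/77)
1/(718383 + b(r(26, 21))) = 1/(718383 + 3851/77) = 1/(55319342/77) = 77/55319342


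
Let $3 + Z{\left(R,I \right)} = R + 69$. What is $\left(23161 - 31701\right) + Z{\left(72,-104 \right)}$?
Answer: $-8402$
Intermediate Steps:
$Z{\left(R,I \right)} = 66 + R$ ($Z{\left(R,I \right)} = -3 + \left(R + 69\right) = -3 + \left(69 + R\right) = 66 + R$)
$\left(23161 - 31701\right) + Z{\left(72,-104 \right)} = \left(23161 - 31701\right) + \left(66 + 72\right) = -8540 + 138 = -8402$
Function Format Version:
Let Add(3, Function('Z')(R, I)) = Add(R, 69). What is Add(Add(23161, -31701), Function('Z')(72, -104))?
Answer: -8402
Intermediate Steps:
Function('Z')(R, I) = Add(66, R) (Function('Z')(R, I) = Add(-3, Add(R, 69)) = Add(-3, Add(69, R)) = Add(66, R))
Add(Add(23161, -31701), Function('Z')(72, -104)) = Add(Add(23161, -31701), Add(66, 72)) = Add(-8540, 138) = -8402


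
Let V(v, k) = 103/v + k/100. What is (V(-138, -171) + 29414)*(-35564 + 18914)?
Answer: -22526301261/46 ≈ -4.8970e+8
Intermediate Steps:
V(v, k) = 103/v + k/100 (V(v, k) = 103/v + k*(1/100) = 103/v + k/100)
(V(-138, -171) + 29414)*(-35564 + 18914) = ((103/(-138) + (1/100)*(-171)) + 29414)*(-35564 + 18914) = ((103*(-1/138) - 171/100) + 29414)*(-16650) = ((-103/138 - 171/100) + 29414)*(-16650) = (-16949/6900 + 29414)*(-16650) = (202939651/6900)*(-16650) = -22526301261/46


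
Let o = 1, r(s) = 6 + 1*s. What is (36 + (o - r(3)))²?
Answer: 784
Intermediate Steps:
r(s) = 6 + s
(36 + (o - r(3)))² = (36 + (1 - (6 + 3)))² = (36 + (1 - 1*9))² = (36 + (1 - 9))² = (36 - 8)² = 28² = 784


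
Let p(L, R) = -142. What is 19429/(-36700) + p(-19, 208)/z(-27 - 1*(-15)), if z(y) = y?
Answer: 1244563/110100 ≈ 11.304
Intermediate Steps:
19429/(-36700) + p(-19, 208)/z(-27 - 1*(-15)) = 19429/(-36700) - 142/(-27 - 1*(-15)) = 19429*(-1/36700) - 142/(-27 + 15) = -19429/36700 - 142/(-12) = -19429/36700 - 142*(-1/12) = -19429/36700 + 71/6 = 1244563/110100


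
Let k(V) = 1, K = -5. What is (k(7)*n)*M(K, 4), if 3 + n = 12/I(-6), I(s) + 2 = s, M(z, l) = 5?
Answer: -45/2 ≈ -22.500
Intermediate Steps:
I(s) = -2 + s
n = -9/2 (n = -3 + 12/(-2 - 6) = -3 + 12/(-8) = -3 + 12*(-1/8) = -3 - 3/2 = -9/2 ≈ -4.5000)
(k(7)*n)*M(K, 4) = (1*(-9/2))*5 = -9/2*5 = -45/2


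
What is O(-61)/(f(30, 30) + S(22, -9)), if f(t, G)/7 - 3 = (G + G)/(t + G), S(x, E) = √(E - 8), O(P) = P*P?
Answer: 104188/801 - 3721*I*√17/801 ≈ 130.07 - 19.154*I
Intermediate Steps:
O(P) = P²
S(x, E) = √(-8 + E)
f(t, G) = 21 + 14*G/(G + t) (f(t, G) = 21 + 7*((G + G)/(t + G)) = 21 + 7*((2*G)/(G + t)) = 21 + 7*(2*G/(G + t)) = 21 + 14*G/(G + t))
O(-61)/(f(30, 30) + S(22, -9)) = (-61)²/(7*(3*30 + 5*30)/(30 + 30) + √(-8 - 9)) = 3721/(7*(90 + 150)/60 + √(-17)) = 3721/(7*(1/60)*240 + I*√17) = 3721/(28 + I*√17)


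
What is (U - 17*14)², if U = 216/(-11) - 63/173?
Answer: 241056450625/3621409 ≈ 66564.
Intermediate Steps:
U = -38061/1903 (U = 216*(-1/11) - 63*1/173 = -216/11 - 63/173 = -38061/1903 ≈ -20.001)
(U - 17*14)² = (-38061/1903 - 17*14)² = (-38061/1903 - 238)² = (-490975/1903)² = 241056450625/3621409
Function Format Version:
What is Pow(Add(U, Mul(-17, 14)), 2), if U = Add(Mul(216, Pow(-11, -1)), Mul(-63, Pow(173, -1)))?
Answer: Rational(241056450625, 3621409) ≈ 66564.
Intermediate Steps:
U = Rational(-38061, 1903) (U = Add(Mul(216, Rational(-1, 11)), Mul(-63, Rational(1, 173))) = Add(Rational(-216, 11), Rational(-63, 173)) = Rational(-38061, 1903) ≈ -20.001)
Pow(Add(U, Mul(-17, 14)), 2) = Pow(Add(Rational(-38061, 1903), Mul(-17, 14)), 2) = Pow(Add(Rational(-38061, 1903), -238), 2) = Pow(Rational(-490975, 1903), 2) = Rational(241056450625, 3621409)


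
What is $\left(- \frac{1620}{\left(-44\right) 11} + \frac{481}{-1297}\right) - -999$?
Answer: $\frac{157247147}{156937} \approx 1002.0$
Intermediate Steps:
$\left(- \frac{1620}{\left(-44\right) 11} + \frac{481}{-1297}\right) - -999 = \left(- \frac{1620}{-484} + 481 \left(- \frac{1}{1297}\right)\right) + 999 = \left(\left(-1620\right) \left(- \frac{1}{484}\right) - \frac{481}{1297}\right) + 999 = \left(\frac{405}{121} - \frac{481}{1297}\right) + 999 = \frac{467084}{156937} + 999 = \frac{157247147}{156937}$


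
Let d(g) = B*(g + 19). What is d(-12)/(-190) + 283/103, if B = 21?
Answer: 38629/19570 ≈ 1.9739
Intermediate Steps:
d(g) = 399 + 21*g (d(g) = 21*(g + 19) = 21*(19 + g) = 399 + 21*g)
d(-12)/(-190) + 283/103 = (399 + 21*(-12))/(-190) + 283/103 = (399 - 252)*(-1/190) + 283*(1/103) = 147*(-1/190) + 283/103 = -147/190 + 283/103 = 38629/19570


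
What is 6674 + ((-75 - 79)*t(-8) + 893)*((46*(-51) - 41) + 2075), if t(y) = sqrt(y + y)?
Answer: -271942 + 192192*I ≈ -2.7194e+5 + 1.9219e+5*I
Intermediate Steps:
t(y) = sqrt(2)*sqrt(y) (t(y) = sqrt(2*y) = sqrt(2)*sqrt(y))
6674 + ((-75 - 79)*t(-8) + 893)*((46*(-51) - 41) + 2075) = 6674 + ((-75 - 79)*(sqrt(2)*sqrt(-8)) + 893)*((46*(-51) - 41) + 2075) = 6674 + (-154*sqrt(2)*2*I*sqrt(2) + 893)*((-2346 - 41) + 2075) = 6674 + (-616*I + 893)*(-2387 + 2075) = 6674 + (-616*I + 893)*(-312) = 6674 + (893 - 616*I)*(-312) = 6674 + (-278616 + 192192*I) = -271942 + 192192*I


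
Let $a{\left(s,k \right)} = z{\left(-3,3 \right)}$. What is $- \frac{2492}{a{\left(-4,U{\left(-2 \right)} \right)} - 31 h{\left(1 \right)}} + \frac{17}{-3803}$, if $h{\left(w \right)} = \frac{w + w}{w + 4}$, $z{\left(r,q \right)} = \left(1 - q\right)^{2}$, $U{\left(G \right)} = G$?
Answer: $\frac{3384619}{11409} \approx 296.66$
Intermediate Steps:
$a{\left(s,k \right)} = 4$ ($a{\left(s,k \right)} = \left(-1 + 3\right)^{2} = 2^{2} = 4$)
$h{\left(w \right)} = \frac{2 w}{4 + w}$
$- \frac{2492}{a{\left(-4,U{\left(-2 \right)} \right)} - 31 h{\left(1 \right)}} + \frac{17}{-3803} = - \frac{2492}{4 - 31 \cdot 2 \cdot 1 \frac{1}{4 + 1}} + \frac{17}{-3803} = - \frac{2492}{4 - 31 \cdot 2 \cdot 1 \cdot \frac{1}{5}} + 17 \left(- \frac{1}{3803}\right) = - \frac{2492}{4 - 31 \cdot 2 \cdot 1 \cdot \frac{1}{5}} - \frac{17}{3803} = - \frac{2492}{4 - \frac{62}{5}} - \frac{17}{3803} = - \frac{2492}{- \frac{42}{5}} - \frac{17}{3803} = \left(-2492\right) \left(- \frac{5}{42}\right) - \frac{17}{3803} = \frac{890}{3} - \frac{17}{3803} = \frac{3384619}{11409}$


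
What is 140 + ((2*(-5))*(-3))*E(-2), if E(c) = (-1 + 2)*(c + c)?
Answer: 20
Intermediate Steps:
E(c) = 2*c (E(c) = 1*(2*c) = 2*c)
140 + ((2*(-5))*(-3))*E(-2) = 140 + ((2*(-5))*(-3))*(2*(-2)) = 140 - 10*(-3)*(-4) = 140 + 30*(-4) = 140 - 120 = 20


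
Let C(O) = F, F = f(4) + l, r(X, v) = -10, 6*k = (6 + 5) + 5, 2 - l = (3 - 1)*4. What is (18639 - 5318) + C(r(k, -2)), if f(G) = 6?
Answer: 13321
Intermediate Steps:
l = -6 (l = 2 - (3 - 1)*4 = 2 - 2*4 = 2 - 1*8 = 2 - 8 = -6)
k = 8/3 (k = ((6 + 5) + 5)/6 = (11 + 5)/6 = (1/6)*16 = 8/3 ≈ 2.6667)
F = 0 (F = 6 - 6 = 0)
C(O) = 0
(18639 - 5318) + C(r(k, -2)) = (18639 - 5318) + 0 = 13321 + 0 = 13321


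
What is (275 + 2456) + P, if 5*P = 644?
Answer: 14299/5 ≈ 2859.8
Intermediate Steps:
P = 644/5 (P = (⅕)*644 = 644/5 ≈ 128.80)
(275 + 2456) + P = (275 + 2456) + 644/5 = 2731 + 644/5 = 14299/5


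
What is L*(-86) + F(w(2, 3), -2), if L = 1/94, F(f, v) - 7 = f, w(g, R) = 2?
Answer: 380/47 ≈ 8.0851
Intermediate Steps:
F(f, v) = 7 + f
L = 1/94 ≈ 0.010638
L*(-86) + F(w(2, 3), -2) = (1/94)*(-86) + (7 + 2) = -43/47 + 9 = 380/47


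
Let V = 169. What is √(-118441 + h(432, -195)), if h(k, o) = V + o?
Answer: 3*I*√13163 ≈ 344.19*I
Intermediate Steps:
h(k, o) = 169 + o
√(-118441 + h(432, -195)) = √(-118441 + (169 - 195)) = √(-118441 - 26) = √(-118467) = 3*I*√13163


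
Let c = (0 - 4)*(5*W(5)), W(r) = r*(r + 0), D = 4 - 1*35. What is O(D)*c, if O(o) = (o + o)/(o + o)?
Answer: -500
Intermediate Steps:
D = -31 (D = 4 - 35 = -31)
W(r) = r² (W(r) = r*r = r²)
c = -500 (c = (0 - 4)*(5*5²) = -20*25 = -4*125 = -500)
O(o) = 1 (O(o) = (2*o)/((2*o)) = (2*o)*(1/(2*o)) = 1)
O(D)*c = 1*(-500) = -500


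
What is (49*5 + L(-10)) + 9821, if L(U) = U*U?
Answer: 10166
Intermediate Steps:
L(U) = U**2
(49*5 + L(-10)) + 9821 = (49*5 + (-10)**2) + 9821 = (245 + 100) + 9821 = 345 + 9821 = 10166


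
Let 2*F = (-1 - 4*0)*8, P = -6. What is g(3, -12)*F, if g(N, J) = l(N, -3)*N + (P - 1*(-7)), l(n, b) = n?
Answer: -40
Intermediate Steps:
F = -4 (F = ((-1 - 4*0)*8)/2 = ((-1 + 0)*8)/2 = (-1*8)/2 = (½)*(-8) = -4)
g(N, J) = 1 + N² (g(N, J) = N*N + (-6 - 1*(-7)) = N² + (-6 + 7) = N² + 1 = 1 + N²)
g(3, -12)*F = (1 + 3²)*(-4) = (1 + 9)*(-4) = 10*(-4) = -40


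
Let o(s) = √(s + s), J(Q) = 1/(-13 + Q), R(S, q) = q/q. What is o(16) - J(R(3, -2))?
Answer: 1/12 + 4*√2 ≈ 5.7402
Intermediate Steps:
R(S, q) = 1
o(s) = √2*√s (o(s) = √(2*s) = √2*√s)
o(16) - J(R(3, -2)) = √2*√16 - 1/(-13 + 1) = √2*4 - 1/(-12) = 4*√2 - 1*(-1/12) = 4*√2 + 1/12 = 1/12 + 4*√2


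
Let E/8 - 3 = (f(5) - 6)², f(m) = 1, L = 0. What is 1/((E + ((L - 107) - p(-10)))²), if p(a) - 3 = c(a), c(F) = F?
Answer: 1/15376 ≈ 6.5036e-5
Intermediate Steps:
p(a) = 3 + a
E = 224 (E = 24 + 8*(1 - 6)² = 24 + 8*(-5)² = 24 + 8*25 = 24 + 200 = 224)
1/((E + ((L - 107) - p(-10)))²) = 1/((224 + ((0 - 107) - (3 - 10)))²) = 1/((224 + (-107 - 1*(-7)))²) = 1/((224 + (-107 + 7))²) = 1/((224 - 100)²) = 1/(124²) = 1/15376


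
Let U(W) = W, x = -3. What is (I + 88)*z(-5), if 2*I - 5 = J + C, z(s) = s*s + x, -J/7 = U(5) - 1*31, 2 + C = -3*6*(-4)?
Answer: 4763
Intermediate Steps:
C = 70 (C = -2 - 3*6*(-4) = -2 - 18*(-4) = -2 + 72 = 70)
J = 182 (J = -7*(5 - 1*31) = -7*(5 - 31) = -7*(-26) = 182)
z(s) = -3 + s**2 (z(s) = s*s - 3 = s**2 - 3 = -3 + s**2)
I = 257/2 (I = 5/2 + (182 + 70)/2 = 5/2 + (1/2)*252 = 5/2 + 126 = 257/2 ≈ 128.50)
(I + 88)*z(-5) = (257/2 + 88)*(-3 + (-5)**2) = 433*(-3 + 25)/2 = (433/2)*22 = 4763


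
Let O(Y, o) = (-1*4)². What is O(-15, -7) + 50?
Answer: 66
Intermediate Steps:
O(Y, o) = 16 (O(Y, o) = (-4)² = 16)
O(-15, -7) + 50 = 16 + 50 = 66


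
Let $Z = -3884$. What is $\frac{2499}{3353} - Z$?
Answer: $\frac{1860793}{479} \approx 3884.7$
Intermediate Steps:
$\frac{2499}{3353} - Z = \frac{2499}{3353} - -3884 = 2499 \cdot \frac{1}{3353} + 3884 = \frac{357}{479} + 3884 = \frac{1860793}{479}$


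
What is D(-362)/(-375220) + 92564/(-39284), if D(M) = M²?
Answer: -2492487286/921258905 ≈ -2.7055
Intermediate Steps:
D(-362)/(-375220) + 92564/(-39284) = (-362)²/(-375220) + 92564/(-39284) = 131044*(-1/375220) + 92564*(-1/39284) = -32761/93805 - 23141/9821 = -2492487286/921258905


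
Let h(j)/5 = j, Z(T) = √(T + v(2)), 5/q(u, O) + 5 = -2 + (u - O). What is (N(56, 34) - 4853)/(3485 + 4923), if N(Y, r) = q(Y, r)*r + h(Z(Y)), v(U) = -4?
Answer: -14525/25224 + 5*√13/4204 ≈ -0.57155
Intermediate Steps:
q(u, O) = 5/(-7 + u - O) (q(u, O) = 5/(-5 + (-2 + (u - O))) = 5/(-5 + (-2 + u - O)) = 5/(-7 + u - O))
Z(T) = √(-4 + T) (Z(T) = √(T - 4) = √(-4 + T))
h(j) = 5*j
N(Y, r) = 5*√(-4 + Y) + 5*r/(-7 + Y - r) (N(Y, r) = (5/(-7 + Y - r))*r + 5*√(-4 + Y) = 5*r/(-7 + Y - r) + 5*√(-4 + Y) = 5*√(-4 + Y) + 5*r/(-7 + Y - r))
(N(56, 34) - 4853)/(3485 + 4923) = (5*(-1*34 + √(-4 + 56)*(7 + 34 - 1*56))/(7 + 34 - 1*56) - 4853)/(3485 + 4923) = (5*(-34 + √52*(7 + 34 - 56))/(7 + 34 - 56) - 4853)/8408 = (5*(-34 + (2*√13)*(-15))/(-15) - 4853)*(1/8408) = (5*(-1/15)*(-34 - 30*√13) - 4853)*(1/8408) = ((34/3 + 10*√13) - 4853)*(1/8408) = (-14525/3 + 10*√13)*(1/8408) = -14525/25224 + 5*√13/4204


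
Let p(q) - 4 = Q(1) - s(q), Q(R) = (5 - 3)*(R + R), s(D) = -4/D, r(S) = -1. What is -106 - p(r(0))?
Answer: -110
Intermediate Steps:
Q(R) = 4*R (Q(R) = 2*(2*R) = 4*R)
p(q) = 8 + 4/q (p(q) = 4 + (4*1 - (-4)/q) = 4 + (4 + 4/q) = 8 + 4/q)
-106 - p(r(0)) = -106 - (8 + 4/(-1)) = -106 - (8 + 4*(-1)) = -106 - (8 - 4) = -106 - 1*4 = -106 - 4 = -110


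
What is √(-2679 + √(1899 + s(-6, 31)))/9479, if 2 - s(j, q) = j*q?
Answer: √(-2679 + √2087)/9479 ≈ 0.0054136*I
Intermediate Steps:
s(j, q) = 2 - j*q
√(-2679 + √(1899 + s(-6, 31)))/9479 = √(-2679 + √(1899 + (2 - 1*(-6)*31)))/9479 = √(-2679 + √(1899 + (2 + 186)))*(1/9479) = √(-2679 + √(1899 + 188))*(1/9479) = √(-2679 + √2087)*(1/9479) = √(-2679 + √2087)/9479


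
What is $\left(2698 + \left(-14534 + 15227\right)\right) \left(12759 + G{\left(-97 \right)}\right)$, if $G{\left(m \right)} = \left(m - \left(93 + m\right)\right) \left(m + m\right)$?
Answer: $104446191$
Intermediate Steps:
$G{\left(m \right)} = - 186 m$ ($G{\left(m \right)} = - 93 \cdot 2 m = - 186 m$)
$\left(2698 + \left(-14534 + 15227\right)\right) \left(12759 + G{\left(-97 \right)}\right) = \left(2698 + \left(-14534 + 15227\right)\right) \left(12759 - -18042\right) = \left(2698 + 693\right) \left(12759 + 18042\right) = 3391 \cdot 30801 = 104446191$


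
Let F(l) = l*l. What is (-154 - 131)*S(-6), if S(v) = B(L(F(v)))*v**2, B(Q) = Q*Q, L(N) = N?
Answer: -13296960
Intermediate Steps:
F(l) = l**2
B(Q) = Q**2
S(v) = v**6 (S(v) = (v**2)**2*v**2 = v**4*v**2 = v**6)
(-154 - 131)*S(-6) = (-154 - 131)*(-6)**6 = -285*46656 = -13296960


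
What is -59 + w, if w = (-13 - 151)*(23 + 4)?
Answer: -4487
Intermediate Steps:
w = -4428 (w = -164*27 = -4428)
-59 + w = -59 - 4428 = -4487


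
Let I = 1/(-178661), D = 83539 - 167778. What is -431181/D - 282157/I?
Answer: 4246526047673884/84239 ≈ 5.0410e+10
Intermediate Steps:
D = -84239
I = -1/178661 ≈ -5.5972e-6
-431181/D - 282157/I = -431181/(-84239) - 282157/(-1/178661) = -431181*(-1/84239) - 282157*(-178661) = 431181/84239 + 50410451777 = 4246526047673884/84239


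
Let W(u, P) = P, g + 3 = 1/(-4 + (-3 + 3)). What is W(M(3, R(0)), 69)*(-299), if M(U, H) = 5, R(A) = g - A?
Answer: -20631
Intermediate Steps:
g = -13/4 (g = -3 + 1/(-4 + (-3 + 3)) = -3 + 1/(-4 + 0) = -3 + 1/(-4) = -3 - ¼ = -13/4 ≈ -3.2500)
R(A) = -13/4 - A
W(M(3, R(0)), 69)*(-299) = 69*(-299) = -20631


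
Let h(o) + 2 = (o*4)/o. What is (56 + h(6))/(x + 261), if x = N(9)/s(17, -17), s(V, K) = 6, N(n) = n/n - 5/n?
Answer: 1566/7049 ≈ 0.22216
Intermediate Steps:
N(n) = 1 - 5/n
h(o) = 2 (h(o) = -2 + (o*4)/o = -2 + (4*o)/o = -2 + 4 = 2)
x = 2/27 (x = ((-5 + 9)/9)/6 = ((⅑)*4)*(⅙) = (4/9)*(⅙) = 2/27 ≈ 0.074074)
(56 + h(6))/(x + 261) = (56 + 2)/(2/27 + 261) = 58/(7049/27) = 58*(27/7049) = 1566/7049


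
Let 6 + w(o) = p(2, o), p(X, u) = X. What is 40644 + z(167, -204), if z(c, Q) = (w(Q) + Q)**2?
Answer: 83908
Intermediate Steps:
w(o) = -4 (w(o) = -6 + 2 = -4)
z(c, Q) = (-4 + Q)**2
40644 + z(167, -204) = 40644 + (-4 - 204)**2 = 40644 + (-208)**2 = 40644 + 43264 = 83908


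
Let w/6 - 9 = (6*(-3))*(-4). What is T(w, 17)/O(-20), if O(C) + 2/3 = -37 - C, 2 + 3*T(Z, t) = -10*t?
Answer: 172/53 ≈ 3.2453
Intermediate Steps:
w = 486 (w = 54 + 6*((6*(-3))*(-4)) = 54 + 6*(-18*(-4)) = 54 + 6*72 = 54 + 432 = 486)
T(Z, t) = -⅔ - 10*t/3 (T(Z, t) = -⅔ + (-10*t)/3 = -⅔ - 10*t/3)
O(C) = -113/3 - C (O(C) = -⅔ + (-37 - C) = -113/3 - C)
T(w, 17)/O(-20) = (-⅔ - 10/3*17)/(-113/3 - 1*(-20)) = (-⅔ - 170/3)/(-113/3 + 20) = -172/(3*(-53/3)) = -172/3*(-3/53) = 172/53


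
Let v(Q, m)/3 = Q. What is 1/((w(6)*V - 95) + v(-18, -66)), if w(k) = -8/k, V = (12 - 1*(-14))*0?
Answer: -1/149 ≈ -0.0067114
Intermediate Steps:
V = 0 (V = (12 + 14)*0 = 26*0 = 0)
v(Q, m) = 3*Q
1/((w(6)*V - 95) + v(-18, -66)) = 1/((-8/6*0 - 95) + 3*(-18)) = 1/((-8*1/6*0 - 95) - 54) = 1/((-4/3*0 - 95) - 54) = 1/((0 - 95) - 54) = 1/(-95 - 54) = 1/(-149) = -1/149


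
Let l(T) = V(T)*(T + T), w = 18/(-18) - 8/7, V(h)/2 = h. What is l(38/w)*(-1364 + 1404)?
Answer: 2264192/45 ≈ 50315.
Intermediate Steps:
V(h) = 2*h
w = -15/7 (w = 18*(-1/18) - 8*⅐ = -1 - 8/7 = -15/7 ≈ -2.1429)
l(T) = 4*T² (l(T) = (2*T)*(T + T) = (2*T)*(2*T) = 4*T²)
l(38/w)*(-1364 + 1404) = (4*(38/(-15/7))²)*(-1364 + 1404) = (4*(38*(-7/15))²)*40 = (4*(-266/15)²)*40 = (4*(70756/225))*40 = (283024/225)*40 = 2264192/45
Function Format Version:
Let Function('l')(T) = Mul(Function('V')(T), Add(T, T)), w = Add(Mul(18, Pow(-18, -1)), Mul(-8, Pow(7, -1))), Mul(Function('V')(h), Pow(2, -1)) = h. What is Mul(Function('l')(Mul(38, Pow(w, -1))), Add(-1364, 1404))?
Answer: Rational(2264192, 45) ≈ 50315.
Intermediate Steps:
Function('V')(h) = Mul(2, h)
w = Rational(-15, 7) (w = Add(Mul(18, Rational(-1, 18)), Mul(-8, Rational(1, 7))) = Add(-1, Rational(-8, 7)) = Rational(-15, 7) ≈ -2.1429)
Function('l')(T) = Mul(4, Pow(T, 2)) (Function('l')(T) = Mul(Mul(2, T), Add(T, T)) = Mul(Mul(2, T), Mul(2, T)) = Mul(4, Pow(T, 2)))
Mul(Function('l')(Mul(38, Pow(w, -1))), Add(-1364, 1404)) = Mul(Mul(4, Pow(Mul(38, Pow(Rational(-15, 7), -1)), 2)), Add(-1364, 1404)) = Mul(Mul(4, Pow(Mul(38, Rational(-7, 15)), 2)), 40) = Mul(Mul(4, Pow(Rational(-266, 15), 2)), 40) = Mul(Mul(4, Rational(70756, 225)), 40) = Mul(Rational(283024, 225), 40) = Rational(2264192, 45)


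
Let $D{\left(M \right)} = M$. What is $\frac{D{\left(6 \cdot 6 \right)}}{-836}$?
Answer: $- \frac{9}{209} \approx -0.043062$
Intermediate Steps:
$\frac{D{\left(6 \cdot 6 \right)}}{-836} = \frac{6 \cdot 6}{-836} = \left(- \frac{1}{836}\right) 36 = - \frac{9}{209}$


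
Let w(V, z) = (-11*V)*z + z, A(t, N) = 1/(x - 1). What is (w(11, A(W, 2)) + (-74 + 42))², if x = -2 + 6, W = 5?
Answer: 5184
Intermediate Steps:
x = 4
A(t, N) = ⅓ (A(t, N) = 1/(4 - 1) = 1/3 = ⅓)
w(V, z) = z - 11*V*z (w(V, z) = -11*V*z + z = z - 11*V*z)
(w(11, A(W, 2)) + (-74 + 42))² = ((1 - 11*11)/3 + (-74 + 42))² = ((1 - 121)/3 - 32)² = ((⅓)*(-120) - 32)² = (-40 - 32)² = (-72)² = 5184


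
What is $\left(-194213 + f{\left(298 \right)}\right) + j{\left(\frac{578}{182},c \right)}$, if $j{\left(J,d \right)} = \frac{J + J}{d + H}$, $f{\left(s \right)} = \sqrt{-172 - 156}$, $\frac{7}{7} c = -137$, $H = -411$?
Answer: $- \frac{4842507231}{24934} + 2 i \sqrt{82} \approx -1.9421 \cdot 10^{5} + 18.111 i$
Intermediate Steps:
$c = -137$
$f{\left(s \right)} = 2 i \sqrt{82}$ ($f{\left(s \right)} = \sqrt{-328} = 2 i \sqrt{82}$)
$j{\left(J,d \right)} = \frac{2 J}{-411 + d}$ ($j{\left(J,d \right)} = \frac{J + J}{d - 411} = \frac{2 J}{-411 + d}$)
$\left(-194213 + f{\left(298 \right)}\right) + j{\left(\frac{578}{182},c \right)} = \left(-194213 + 2 i \sqrt{82}\right) + \frac{2 \cdot \frac{578}{182}}{-411 - 137} = \left(-194213 + 2 i \sqrt{82}\right) + \frac{2 \cdot 578 \cdot \frac{1}{182}}{-548} = \left(-194213 + 2 i \sqrt{82}\right) + 2 \cdot \frac{289}{91} \left(- \frac{1}{548}\right) = \left(-194213 + 2 i \sqrt{82}\right) - \frac{289}{24934} = - \frac{4842507231}{24934} + 2 i \sqrt{82}$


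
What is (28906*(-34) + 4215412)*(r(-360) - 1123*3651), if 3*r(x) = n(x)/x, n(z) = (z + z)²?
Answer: -13255480432224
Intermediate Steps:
n(z) = 4*z² (n(z) = (2*z)² = 4*z²)
r(x) = 4*x/3 (r(x) = ((4*x²)/x)/3 = (4*x)/3 = 4*x/3)
(28906*(-34) + 4215412)*(r(-360) - 1123*3651) = (28906*(-34) + 4215412)*((4/3)*(-360) - 1123*3651) = (-982804 + 4215412)*(-480 - 4100073) = 3232608*(-4100553) = -13255480432224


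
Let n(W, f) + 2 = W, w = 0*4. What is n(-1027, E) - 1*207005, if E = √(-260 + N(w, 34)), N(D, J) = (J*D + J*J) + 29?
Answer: -208034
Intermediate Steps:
w = 0
N(D, J) = 29 + J² + D*J (N(D, J) = (D*J + J²) + 29 = (J² + D*J) + 29 = 29 + J² + D*J)
E = 5*√37 (E = √(-260 + (29 + 34² + 0*34)) = √(-260 + (29 + 1156 + 0)) = √(-260 + 1185) = √925 = 5*√37 ≈ 30.414)
n(W, f) = -2 + W
n(-1027, E) - 1*207005 = (-2 - 1027) - 1*207005 = -1029 - 207005 = -208034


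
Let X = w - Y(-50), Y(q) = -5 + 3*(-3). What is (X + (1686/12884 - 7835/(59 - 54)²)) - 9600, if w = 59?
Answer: -316955069/32210 ≈ -9840.3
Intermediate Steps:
Y(q) = -14 (Y(q) = -5 - 9 = -14)
X = 73 (X = 59 - 1*(-14) = 59 + 14 = 73)
(X + (1686/12884 - 7835/(59 - 54)²)) - 9600 = (73 + (1686/12884 - 7835/(59 - 54)²)) - 9600 = (73 + (1686*(1/12884) - 7835/(5²))) - 9600 = (73 + (843/6442 - 7835/25)) - 9600 = (73 + (843/6442 - 7835*1/25)) - 9600 = (73 + (843/6442 - 1567/5)) - 9600 = (73 - 10090399/32210) - 9600 = -7739069/32210 - 9600 = -316955069/32210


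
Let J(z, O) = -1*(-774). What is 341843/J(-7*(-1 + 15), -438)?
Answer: 341843/774 ≈ 441.66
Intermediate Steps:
J(z, O) = 774
341843/J(-7*(-1 + 15), -438) = 341843/774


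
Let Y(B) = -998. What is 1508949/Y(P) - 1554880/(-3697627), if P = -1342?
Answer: -5577978793783/3690231746 ≈ -1511.6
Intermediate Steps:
1508949/Y(P) - 1554880/(-3697627) = 1508949/(-998) - 1554880/(-3697627) = 1508949*(-1/998) - 1554880*(-1/3697627) = -1508949/998 + 1554880/3697627 = -5577978793783/3690231746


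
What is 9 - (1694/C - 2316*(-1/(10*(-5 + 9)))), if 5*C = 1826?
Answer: -44437/830 ≈ -53.539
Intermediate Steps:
C = 1826/5 (C = (1/5)*1826 = 1826/5 ≈ 365.20)
9 - (1694/C - 2316*(-1/(10*(-5 + 9)))) = 9 - (1694/(1826/5) - 2316*(-1/(10*(-5 + 9)))) = 9 - (1694*(5/1826) - 2316/(4*(-10))) = 9 - (385/83 - 2316/(-40)) = 9 - (385/83 - 2316*(-1/40)) = 9 - (385/83 + 579/10) = 9 - 1*51907/830 = 9 - 51907/830 = -44437/830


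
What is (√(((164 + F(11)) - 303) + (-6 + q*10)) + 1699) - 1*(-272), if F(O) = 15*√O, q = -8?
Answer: 1971 + √(-225 + 15*√11) ≈ 1971.0 + 13.238*I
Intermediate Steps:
(√(((164 + F(11)) - 303) + (-6 + q*10)) + 1699) - 1*(-272) = (√(((164 + 15*√11) - 303) + (-6 - 8*10)) + 1699) - 1*(-272) = (√((-139 + 15*√11) + (-6 - 80)) + 1699) + 272 = (√((-139 + 15*√11) - 86) + 1699) + 272 = (√(-225 + 15*√11) + 1699) + 272 = (1699 + √(-225 + 15*√11)) + 272 = 1971 + √(-225 + 15*√11)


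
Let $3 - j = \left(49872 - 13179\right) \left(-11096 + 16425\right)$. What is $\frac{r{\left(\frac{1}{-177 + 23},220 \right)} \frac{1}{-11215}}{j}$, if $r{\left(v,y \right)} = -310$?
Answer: $- \frac{31}{219294738771} \approx -1.4136 \cdot 10^{-10}$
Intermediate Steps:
$j = -195536994$ ($j = 3 - \left(49872 - 13179\right) \left(-11096 + 16425\right) = 3 - 36693 \cdot 5329 = 3 - 195536997 = -195536994$)
$\frac{r{\left(\frac{1}{-177 + 23},220 \right)} \frac{1}{-11215}}{j} = \frac{\left(-310\right) \frac{1}{-11215}}{-195536994} = \left(-310\right) \left(- \frac{1}{11215}\right) \left(- \frac{1}{195536994}\right) = \frac{62}{2243} \left(- \frac{1}{195536994}\right) = - \frac{31}{219294738771}$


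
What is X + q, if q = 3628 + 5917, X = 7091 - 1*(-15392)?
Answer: 32028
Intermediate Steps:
X = 22483 (X = 7091 + 15392 = 22483)
q = 9545
X + q = 22483 + 9545 = 32028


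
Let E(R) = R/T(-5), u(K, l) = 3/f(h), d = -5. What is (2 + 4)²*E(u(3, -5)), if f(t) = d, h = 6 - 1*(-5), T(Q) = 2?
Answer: -54/5 ≈ -10.800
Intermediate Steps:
h = 11 (h = 6 + 5 = 11)
f(t) = -5
u(K, l) = -⅗ (u(K, l) = 3/(-5) = 3*(-⅕) = -⅗)
E(R) = R/2
(2 + 4)²*E(u(3, -5)) = (2 + 4)²*((½)*(-⅗)) = 6²*(-3/10) = 36*(-3/10) = -54/5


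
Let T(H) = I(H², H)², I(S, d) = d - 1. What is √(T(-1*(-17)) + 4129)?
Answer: √4385 ≈ 66.219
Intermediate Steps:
I(S, d) = -1 + d
T(H) = (-1 + H)²
√(T(-1*(-17)) + 4129) = √((-1 - 1*(-17))² + 4129) = √((-1 + 17)² + 4129) = √(16² + 4129) = √(256 + 4129) = √4385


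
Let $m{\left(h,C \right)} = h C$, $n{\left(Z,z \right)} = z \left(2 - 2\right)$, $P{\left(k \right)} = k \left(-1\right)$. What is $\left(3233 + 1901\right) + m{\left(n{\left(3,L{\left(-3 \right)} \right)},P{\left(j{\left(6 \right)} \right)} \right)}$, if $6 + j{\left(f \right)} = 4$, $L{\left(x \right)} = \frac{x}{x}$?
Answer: $5134$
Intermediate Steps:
$L{\left(x \right)} = 1$
$j{\left(f \right)} = -2$ ($j{\left(f \right)} = -6 + 4 = -2$)
$P{\left(k \right)} = - k$
$n{\left(Z,z \right)} = 0$ ($n{\left(Z,z \right)} = z 0 = 0$)
$m{\left(h,C \right)} = C h$
$\left(3233 + 1901\right) + m{\left(n{\left(3,L{\left(-3 \right)} \right)},P{\left(j{\left(6 \right)} \right)} \right)} = \left(3233 + 1901\right) + \left(-1\right) \left(-2\right) 0 = 5134 + 2 \cdot 0 = 5134 + 0 = 5134$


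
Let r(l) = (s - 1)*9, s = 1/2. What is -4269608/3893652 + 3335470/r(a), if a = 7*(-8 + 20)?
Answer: -103072846426/139059 ≈ -7.4122e+5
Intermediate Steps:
a = 84 (a = 7*12 = 84)
s = ½ ≈ 0.50000
r(l) = -9/2 (r(l) = (½ - 1)*9 = -½*9 = -9/2)
-4269608/3893652 + 3335470/r(a) = -4269608/3893652 + 3335470/(-9/2) = -4269608*1/3893652 + 3335470*(-2/9) = -152486/139059 - 6670940/9 = -103072846426/139059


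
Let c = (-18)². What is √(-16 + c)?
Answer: 2*√77 ≈ 17.550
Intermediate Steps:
c = 324
√(-16 + c) = √(-16 + 324) = √308 = 2*√77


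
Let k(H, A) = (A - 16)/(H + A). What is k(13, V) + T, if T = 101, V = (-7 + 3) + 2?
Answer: 1093/11 ≈ 99.364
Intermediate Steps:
V = -2 (V = -4 + 2 = -2)
k(H, A) = (-16 + A)/(A + H)
k(13, V) + T = (-16 - 2)/(-2 + 13) + 101 = -18/11 + 101 = 1093/11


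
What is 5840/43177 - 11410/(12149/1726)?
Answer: -850242207660/524557373 ≈ -1620.9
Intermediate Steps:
5840/43177 - 11410/(12149/1726) = 5840*(1/43177) - 11410/(12149*(1/1726)) = 5840/43177 - 11410/12149/1726 = 5840/43177 - 11410*1726/12149 = 5840/43177 - 19693660/12149 = -850242207660/524557373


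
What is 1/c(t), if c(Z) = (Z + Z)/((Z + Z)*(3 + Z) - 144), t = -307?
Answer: -93256/307 ≈ -303.77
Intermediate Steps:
c(Z) = 2*Z/(-144 + 2*Z*(3 + Z)) (c(Z) = (2*Z)/((2*Z)*(3 + Z) - 144) = (2*Z)/(2*Z*(3 + Z) - 144) = (2*Z)/(-144 + 2*Z*(3 + Z)) = 2*Z/(-144 + 2*Z*(3 + Z)))
1/c(t) = 1/(-307/(-72 + (-307)**2 + 3*(-307))) = 1/(-307/(-72 + 94249 - 921)) = 1/(-307/93256) = -93256/307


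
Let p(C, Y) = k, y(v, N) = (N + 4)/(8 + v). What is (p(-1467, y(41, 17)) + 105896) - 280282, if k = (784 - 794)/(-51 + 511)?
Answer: -8021757/46 ≈ -1.7439e+5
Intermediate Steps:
y(v, N) = (4 + N)/(8 + v)
k = -1/46 (k = -10/460 = -10*1/460 = -1/46 ≈ -0.021739)
p(C, Y) = -1/46
(p(-1467, y(41, 17)) + 105896) - 280282 = (-1/46 + 105896) - 280282 = 4871215/46 - 280282 = -8021757/46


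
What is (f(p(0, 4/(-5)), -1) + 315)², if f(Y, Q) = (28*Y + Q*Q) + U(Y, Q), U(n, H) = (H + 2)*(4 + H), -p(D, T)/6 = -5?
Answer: 1343281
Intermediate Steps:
p(D, T) = 30 (p(D, T) = -6*(-5) = 30)
U(n, H) = (2 + H)*(4 + H)
f(Y, Q) = 8 + 2*Q² + 6*Q + 28*Y (f(Y, Q) = (28*Y + Q*Q) + (8 + Q² + 6*Q) = (28*Y + Q²) + (8 + Q² + 6*Q) = (Q² + 28*Y) + (8 + Q² + 6*Q) = 8 + 2*Q² + 6*Q + 28*Y)
(f(p(0, 4/(-5)), -1) + 315)² = ((8 + 2*(-1)² + 6*(-1) + 28*30) + 315)² = ((8 + 2*1 - 6 + 840) + 315)² = ((8 + 2 - 6 + 840) + 315)² = (844 + 315)² = 1159² = 1343281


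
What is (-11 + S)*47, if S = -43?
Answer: -2538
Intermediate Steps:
(-11 + S)*47 = (-11 - 43)*47 = -54*47 = -2538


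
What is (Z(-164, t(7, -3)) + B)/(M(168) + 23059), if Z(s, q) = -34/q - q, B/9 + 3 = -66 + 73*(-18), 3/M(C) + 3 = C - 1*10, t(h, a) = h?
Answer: -3379465/6254759 ≈ -0.54030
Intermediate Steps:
M(C) = 3/(-13 + C) (M(C) = 3/(-3 + (C - 1*10)) = 3/(-3 + (C - 10)) = 3/(-3 + (-10 + C)) = 3/(-13 + C))
B = -12447 (B = -27 + 9*(-66 + 73*(-18)) = -27 + 9*(-66 - 1314) = -27 + 9*(-1380) = -27 - 12420 = -12447)
Z(s, q) = -q - 34/q
(Z(-164, t(7, -3)) + B)/(M(168) + 23059) = ((-1*7 - 34/7) - 12447)/(3/(-13 + 168) + 23059) = ((-7 - 34*1/7) - 12447)/(3/155 + 23059) = ((-7 - 34/7) - 12447)/(3*(1/155) + 23059) = (-83/7 - 12447)/(3/155 + 23059) = -87212/(7*3574148/155) = -87212/7*155/3574148 = -3379465/6254759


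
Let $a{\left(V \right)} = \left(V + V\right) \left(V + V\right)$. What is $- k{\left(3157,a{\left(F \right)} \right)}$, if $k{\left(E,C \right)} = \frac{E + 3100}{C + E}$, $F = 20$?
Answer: $- \frac{6257}{4757} \approx -1.3153$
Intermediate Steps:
$a{\left(V \right)} = 4 V^{2}$ ($a{\left(V \right)} = 2 V 2 V = 4 V^{2}$)
$k{\left(E,C \right)} = \frac{3100 + E}{C + E}$
$- k{\left(3157,a{\left(F \right)} \right)} = - \frac{3100 + 3157}{4 \cdot 20^{2} + 3157} = - \frac{6257}{4 \cdot 400 + 3157} = - \frac{6257}{1600 + 3157} = - \frac{6257}{4757}$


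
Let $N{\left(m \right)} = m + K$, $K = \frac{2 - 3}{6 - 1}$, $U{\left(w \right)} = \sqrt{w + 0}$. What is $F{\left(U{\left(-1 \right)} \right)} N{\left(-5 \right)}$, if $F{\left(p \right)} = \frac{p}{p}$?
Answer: $- \frac{26}{5} \approx -5.2$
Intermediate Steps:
$U{\left(w \right)} = \sqrt{w}$
$K = - \frac{1}{5} \approx -0.2$
$N{\left(m \right)} = - \frac{1}{5} + m$ ($N{\left(m \right)} = m - \frac{1}{5} = - \frac{1}{5} + m$)
$F{\left(p \right)} = 1$
$F{\left(U{\left(-1 \right)} \right)} N{\left(-5 \right)} = 1 \left(- \frac{1}{5} - 5\right) = 1 \left(- \frac{26}{5}\right) = - \frac{26}{5}$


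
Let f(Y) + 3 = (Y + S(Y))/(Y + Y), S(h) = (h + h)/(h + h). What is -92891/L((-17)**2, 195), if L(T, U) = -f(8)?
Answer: -1486256/39 ≈ -38109.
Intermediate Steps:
S(h) = 1 (S(h) = (2*h)/((2*h)) = (2*h)*(1/(2*h)) = 1)
f(Y) = -3 + (1 + Y)/(2*Y) (f(Y) = -3 + (Y + 1)/(Y + Y) = -3 + (1 + Y)/((2*Y)) = -3 + (1 + Y)*(1/(2*Y)) = -3 + (1 + Y)/(2*Y))
L(T, U) = 39/16 (L(T, U) = -(1 - 5*8)/(2*8) = -(1 - 40)/(2*8) = -(-39)/(2*8) = -1*(-39/16) = 39/16)
-92891/L((-17)**2, 195) = -92891/39/16 = -92891*16/39 = -1486256/39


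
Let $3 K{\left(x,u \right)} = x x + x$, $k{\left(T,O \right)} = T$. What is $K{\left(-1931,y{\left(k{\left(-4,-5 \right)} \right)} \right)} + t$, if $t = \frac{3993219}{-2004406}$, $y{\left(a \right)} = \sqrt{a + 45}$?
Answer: $\frac{7470068433323}{6013218} \approx 1.2423 \cdot 10^{6}$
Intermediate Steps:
$y{\left(a \right)} = \sqrt{45 + a}$
$K{\left(x,u \right)} = \frac{x}{3} + \frac{x^{2}}{3}$ ($K{\left(x,u \right)} = \frac{x x + x}{3} = \frac{x^{2} + x}{3} = \frac{x + x^{2}}{3} = \frac{x}{3} + \frac{x^{2}}{3}$)
$t = - \frac{3993219}{2004406}$ ($t = 3993219 \left(- \frac{1}{2004406}\right) = - \frac{3993219}{2004406} \approx -1.9922$)
$K{\left(-1931,y{\left(k{\left(-4,-5 \right)} \right)} \right)} + t = \frac{1}{3} \left(-1931\right) \left(1 - 1931\right) - \frac{3993219}{2004406} = \frac{1}{3} \left(-1931\right) \left(-1930\right) - \frac{3993219}{2004406} = \frac{3726830}{3} - \frac{3993219}{2004406} = \frac{7470068433323}{6013218}$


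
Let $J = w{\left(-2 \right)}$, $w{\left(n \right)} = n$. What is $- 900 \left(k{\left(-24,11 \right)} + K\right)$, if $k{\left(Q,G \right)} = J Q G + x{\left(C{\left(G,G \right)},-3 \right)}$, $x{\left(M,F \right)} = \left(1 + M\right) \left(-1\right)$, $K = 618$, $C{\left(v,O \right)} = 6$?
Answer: $-1025100$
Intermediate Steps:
$x{\left(M,F \right)} = -1 - M$
$J = -2$
$k{\left(Q,G \right)} = -7 - 2 G Q$ ($k{\left(Q,G \right)} = - 2 Q G - 7 = - 2 G Q - 7 = -7 - 2 G Q$)
$- 900 \left(k{\left(-24,11 \right)} + K\right) = - 900 \left(\left(-7 - 22 \left(-24\right)\right) + 618\right) = - 900 \left(\left(-7 + 528\right) + 618\right) = - 900 \left(521 + 618\right) = \left(-900\right) 1139 = -1025100$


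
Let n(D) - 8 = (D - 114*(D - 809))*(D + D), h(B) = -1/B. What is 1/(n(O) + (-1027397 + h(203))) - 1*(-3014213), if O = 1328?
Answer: 94625064378741973/31392958752 ≈ 3.0142e+6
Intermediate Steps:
n(D) = 8 + 2*D*(92226 - 113*D) (n(D) = 8 + (D - 114*(D - 809))*(D + D) = 8 + (D - 114*(-809 + D))*(2*D) = 8 + (D + (92226 - 114*D))*(2*D) = 8 + (92226 - 113*D)*(2*D) = 8 + 2*D*(92226 - 113*D))
1/(n(O) + (-1027397 + h(203))) - 1*(-3014213) = 1/((8 - 226*1328² + 184452*1328) + (-1027397 - 1/203)) - 1*(-3014213) = 1/((8 - 226*1763584 + 244952256) + (-1027397 - 1*1/203)) + 3014213 = 1/((8 - 398569984 + 244952256) + (-1027397 - 1/203)) + 3014213 = 1/(-153617720 - 208561592/203) + 3014213 = 1/(-31392958752/203) + 3014213 = -203/31392958752 + 3014213 = 94625064378741973/31392958752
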